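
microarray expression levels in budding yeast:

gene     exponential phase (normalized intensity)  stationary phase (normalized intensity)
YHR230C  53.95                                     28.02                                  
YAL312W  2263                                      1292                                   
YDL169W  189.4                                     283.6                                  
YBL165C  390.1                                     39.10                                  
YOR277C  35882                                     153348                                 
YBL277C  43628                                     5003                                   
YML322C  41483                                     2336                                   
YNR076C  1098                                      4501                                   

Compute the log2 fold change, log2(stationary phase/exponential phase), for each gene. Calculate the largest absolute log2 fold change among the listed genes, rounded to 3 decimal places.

log2(28.02/53.95) = -0.945  (YHR230C)
log2(1292/2263) = -0.809  (YAL312W)
log2(283.6/189.4) = 0.582  (YDL169W)
log2(39.10/390.1) = -3.319  (YBL165C)
log2(153348/35882) = 2.095  (YOR277C)
log2(5003/43628) = -3.124  (YBL277C)
log2(2336/41483) = -4.150  (YML322C)
log2(4501/1098) = 2.035  (YNR076C)
The largest magnitude belongs to YML322C.

4.150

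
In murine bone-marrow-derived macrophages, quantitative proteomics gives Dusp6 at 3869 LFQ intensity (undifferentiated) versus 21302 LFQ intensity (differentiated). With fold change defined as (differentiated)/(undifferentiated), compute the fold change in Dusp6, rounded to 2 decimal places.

Fold change = 21302 / 3869 = 5.506
Dusp6 is upregulated.

5.51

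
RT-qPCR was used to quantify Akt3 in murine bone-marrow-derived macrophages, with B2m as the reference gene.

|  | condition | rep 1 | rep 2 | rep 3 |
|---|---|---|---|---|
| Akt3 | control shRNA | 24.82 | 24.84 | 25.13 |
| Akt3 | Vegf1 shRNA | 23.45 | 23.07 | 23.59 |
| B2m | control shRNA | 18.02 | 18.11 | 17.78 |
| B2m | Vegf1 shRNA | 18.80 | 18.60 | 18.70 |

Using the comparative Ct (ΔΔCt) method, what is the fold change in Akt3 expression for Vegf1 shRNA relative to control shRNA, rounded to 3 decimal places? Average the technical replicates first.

Mean Ct: Akt3 control shRNA 24.930; Akt3 Vegf1 shRNA 23.370; B2m control shRNA 17.970; B2m Vegf1 shRNA 18.700
ΔCt(control shRNA) = 24.930 − 17.970 = 6.960
ΔCt(Vegf1 shRNA) = 23.370 − 18.700 = 4.670
ΔΔCt = 4.670 − 6.960 = -2.290
Fold change = 2^(−(-2.290)) = 2^2.290 = 4.8906

4.891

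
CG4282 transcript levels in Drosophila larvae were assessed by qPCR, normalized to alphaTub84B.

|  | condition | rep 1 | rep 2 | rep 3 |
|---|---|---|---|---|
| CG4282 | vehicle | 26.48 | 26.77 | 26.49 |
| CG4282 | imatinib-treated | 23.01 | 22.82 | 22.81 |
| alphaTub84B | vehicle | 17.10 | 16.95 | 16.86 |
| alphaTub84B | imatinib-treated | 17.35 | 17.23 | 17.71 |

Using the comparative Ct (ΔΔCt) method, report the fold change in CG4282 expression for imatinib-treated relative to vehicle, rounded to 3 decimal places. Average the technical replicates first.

Mean Ct: CG4282 vehicle 26.580; CG4282 imatinib-treated 22.880; alphaTub84B vehicle 16.970; alphaTub84B imatinib-treated 17.430
ΔCt(vehicle) = 26.580 − 16.970 = 9.610
ΔCt(imatinib-treated) = 22.880 − 17.430 = 5.450
ΔΔCt = 5.450 − 9.610 = -4.160
Fold change = 2^(−(-4.160)) = 2^4.160 = 17.8766

17.877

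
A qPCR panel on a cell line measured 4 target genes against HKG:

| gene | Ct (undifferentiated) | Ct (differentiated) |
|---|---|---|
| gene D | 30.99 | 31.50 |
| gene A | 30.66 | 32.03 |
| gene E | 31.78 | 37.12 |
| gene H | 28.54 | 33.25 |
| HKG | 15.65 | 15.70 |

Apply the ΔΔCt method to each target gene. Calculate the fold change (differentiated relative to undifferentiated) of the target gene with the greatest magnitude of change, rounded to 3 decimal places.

gene D: ΔΔCt = (31.50−15.70) − (30.99−15.65) = 15.80 − 15.34 = 0.46; fold change = 2^-0.46 = 0.727
gene A: ΔΔCt = (32.03−15.70) − (30.66−15.65) = 16.33 − 15.01 = 1.32; fold change = 2^-1.32 = 0.401
gene E: ΔΔCt = (37.12−15.70) − (31.78−15.65) = 21.42 − 16.13 = 5.29; fold change = 2^-5.29 = 0.026
gene H: ΔΔCt = (33.25−15.70) − (28.54−15.65) = 17.55 − 12.89 = 4.66; fold change = 2^-4.66 = 0.040
gene E has the largest |ΔΔCt| = 5.29.

0.026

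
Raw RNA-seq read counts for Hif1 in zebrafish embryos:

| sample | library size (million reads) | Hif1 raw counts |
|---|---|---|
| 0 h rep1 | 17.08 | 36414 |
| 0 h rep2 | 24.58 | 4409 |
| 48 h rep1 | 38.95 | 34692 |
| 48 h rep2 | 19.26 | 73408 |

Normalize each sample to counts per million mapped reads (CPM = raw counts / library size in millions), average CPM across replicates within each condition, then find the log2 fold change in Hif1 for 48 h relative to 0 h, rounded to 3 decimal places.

1.025

CPM(0 h rep1) = 36414 / 17.08 = 2131.9672
CPM(0 h rep2) = 4409 / 24.58 = 179.3735
CPM(48 h rep1) = 34692 / 38.95 = 890.6804
CPM(48 h rep2) = 73408 / 19.26 = 3811.4226
mean CPM(0 h) = 1155.6703; mean CPM(48 h) = 2351.0515
Fold change = 2351.0515 / 1155.6703 = 2.03436
log2(2.03436) = 1.0246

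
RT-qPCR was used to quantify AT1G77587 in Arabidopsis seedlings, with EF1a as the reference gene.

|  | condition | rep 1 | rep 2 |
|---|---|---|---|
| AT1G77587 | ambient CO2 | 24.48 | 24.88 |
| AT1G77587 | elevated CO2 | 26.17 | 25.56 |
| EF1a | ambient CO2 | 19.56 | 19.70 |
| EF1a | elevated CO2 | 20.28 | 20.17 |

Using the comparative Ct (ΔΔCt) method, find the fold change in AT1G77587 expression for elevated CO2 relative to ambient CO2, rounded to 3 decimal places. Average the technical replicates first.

Mean Ct: AT1G77587 ambient CO2 24.680; AT1G77587 elevated CO2 25.865; EF1a ambient CO2 19.630; EF1a elevated CO2 20.225
ΔCt(ambient CO2) = 24.680 − 19.630 = 5.050
ΔCt(elevated CO2) = 25.865 − 20.225 = 5.640
ΔΔCt = 5.640 − 5.050 = 0.590
Fold change = 2^(−0.590) = 0.6643

0.664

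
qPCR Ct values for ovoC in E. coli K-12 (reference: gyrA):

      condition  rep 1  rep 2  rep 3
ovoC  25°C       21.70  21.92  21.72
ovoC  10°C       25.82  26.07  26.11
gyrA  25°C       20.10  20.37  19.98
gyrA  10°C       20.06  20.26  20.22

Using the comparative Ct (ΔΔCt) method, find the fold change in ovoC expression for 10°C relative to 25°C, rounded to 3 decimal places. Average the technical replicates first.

0.055

Mean Ct: ovoC 25°C 21.780; ovoC 10°C 26.000; gyrA 25°C 20.150; gyrA 10°C 20.180
ΔCt(25°C) = 21.780 − 20.150 = 1.630
ΔCt(10°C) = 26.000 − 20.180 = 5.820
ΔΔCt = 5.820 − 1.630 = 4.190
Fold change = 2^(−4.190) = 0.0548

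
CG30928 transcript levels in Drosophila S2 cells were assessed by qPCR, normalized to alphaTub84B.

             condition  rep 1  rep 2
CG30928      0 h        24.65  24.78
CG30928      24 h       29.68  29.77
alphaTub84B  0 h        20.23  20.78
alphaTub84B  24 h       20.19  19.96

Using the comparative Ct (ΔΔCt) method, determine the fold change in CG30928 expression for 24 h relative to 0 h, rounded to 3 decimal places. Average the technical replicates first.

Mean Ct: CG30928 0 h 24.715; CG30928 24 h 29.725; alphaTub84B 0 h 20.505; alphaTub84B 24 h 20.075
ΔCt(0 h) = 24.715 − 20.505 = 4.210
ΔCt(24 h) = 29.725 − 20.075 = 9.650
ΔΔCt = 9.650 − 4.210 = 5.440
Fold change = 2^(−5.440) = 0.0230

0.023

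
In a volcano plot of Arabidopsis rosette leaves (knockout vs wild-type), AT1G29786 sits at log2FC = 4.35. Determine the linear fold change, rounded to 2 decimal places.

20.39

Fold change = 2^(4.35) = 20.393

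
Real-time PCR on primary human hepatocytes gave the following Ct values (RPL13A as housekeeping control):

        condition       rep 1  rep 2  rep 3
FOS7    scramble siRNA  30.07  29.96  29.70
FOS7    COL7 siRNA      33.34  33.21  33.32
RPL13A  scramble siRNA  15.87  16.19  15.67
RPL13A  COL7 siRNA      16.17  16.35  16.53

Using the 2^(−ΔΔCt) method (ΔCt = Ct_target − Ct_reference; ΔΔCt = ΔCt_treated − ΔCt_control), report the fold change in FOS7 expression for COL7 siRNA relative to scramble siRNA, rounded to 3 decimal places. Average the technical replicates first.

0.130

Mean Ct: FOS7 scramble siRNA 29.910; FOS7 COL7 siRNA 33.290; RPL13A scramble siRNA 15.910; RPL13A COL7 siRNA 16.350
ΔCt(scramble siRNA) = 29.910 − 15.910 = 14.000
ΔCt(COL7 siRNA) = 33.290 − 16.350 = 16.940
ΔΔCt = 16.940 − 14.000 = 2.940
Fold change = 2^(−2.940) = 0.1303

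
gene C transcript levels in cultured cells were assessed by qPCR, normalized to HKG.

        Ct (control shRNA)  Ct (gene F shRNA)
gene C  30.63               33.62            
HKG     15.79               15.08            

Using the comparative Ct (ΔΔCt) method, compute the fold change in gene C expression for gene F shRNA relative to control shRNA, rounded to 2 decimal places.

ΔCt(control shRNA) = 30.630 − 15.790 = 14.840
ΔCt(gene F shRNA) = 33.620 − 15.080 = 18.540
ΔΔCt = 18.540 − 14.840 = 3.700
Fold change = 2^(−3.700) = 0.077

0.08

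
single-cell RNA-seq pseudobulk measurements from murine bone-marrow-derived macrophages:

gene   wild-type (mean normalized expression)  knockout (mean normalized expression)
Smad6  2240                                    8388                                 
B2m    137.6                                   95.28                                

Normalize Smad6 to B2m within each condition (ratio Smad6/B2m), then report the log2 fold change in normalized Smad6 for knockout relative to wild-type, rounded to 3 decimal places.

2.435

Smad6/B2m (wild-type) = 2240 / 137.6 = 16.279
Smad6/B2m (knockout) = 8388 / 95.28 = 88.035
Fold change = 88.035 / 16.279 = 5.4079
log2(5.4079) = 2.4351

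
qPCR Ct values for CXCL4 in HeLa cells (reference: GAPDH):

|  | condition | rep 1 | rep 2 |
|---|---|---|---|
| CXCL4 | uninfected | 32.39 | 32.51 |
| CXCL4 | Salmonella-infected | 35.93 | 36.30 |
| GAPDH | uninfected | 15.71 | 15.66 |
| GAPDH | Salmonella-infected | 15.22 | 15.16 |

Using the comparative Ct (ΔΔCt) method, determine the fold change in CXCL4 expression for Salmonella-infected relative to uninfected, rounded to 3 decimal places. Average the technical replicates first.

0.056

Mean Ct: CXCL4 uninfected 32.450; CXCL4 Salmonella-infected 36.115; GAPDH uninfected 15.685; GAPDH Salmonella-infected 15.190
ΔCt(uninfected) = 32.450 − 15.685 = 16.765
ΔCt(Salmonella-infected) = 36.115 − 15.190 = 20.925
ΔΔCt = 20.925 − 16.765 = 4.160
Fold change = 2^(−4.160) = 0.0559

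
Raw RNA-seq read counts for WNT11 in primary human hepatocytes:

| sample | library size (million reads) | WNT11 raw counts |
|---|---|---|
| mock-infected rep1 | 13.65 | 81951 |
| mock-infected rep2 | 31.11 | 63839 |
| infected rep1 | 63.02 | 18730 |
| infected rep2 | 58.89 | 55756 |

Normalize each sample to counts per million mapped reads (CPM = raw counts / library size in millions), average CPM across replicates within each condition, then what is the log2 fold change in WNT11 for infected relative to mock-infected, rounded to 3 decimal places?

-2.695

CPM(mock-infected rep1) = 81951 / 13.65 = 6003.7363
CPM(mock-infected rep2) = 63839 / 31.11 = 2052.0411
CPM(infected rep1) = 18730 / 63.02 = 297.2072
CPM(infected rep2) = 55756 / 58.89 = 946.7821
mean CPM(mock-infected) = 4027.8887; mean CPM(infected) = 621.9947
Fold change = 621.9947 / 4027.8887 = 0.15442
log2(0.15442) = -2.6950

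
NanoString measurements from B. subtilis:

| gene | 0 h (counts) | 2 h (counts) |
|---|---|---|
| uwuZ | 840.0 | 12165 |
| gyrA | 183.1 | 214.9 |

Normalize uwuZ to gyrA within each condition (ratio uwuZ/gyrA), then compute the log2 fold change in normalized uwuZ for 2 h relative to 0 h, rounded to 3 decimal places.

3.625

uwuZ/gyrA (0 h) = 840.0 / 183.1 = 4.5877
uwuZ/gyrA (2 h) = 12165 / 214.9 = 56.608
Fold change = 56.608 / 4.5877 = 12.3391
log2(12.3391) = 3.6252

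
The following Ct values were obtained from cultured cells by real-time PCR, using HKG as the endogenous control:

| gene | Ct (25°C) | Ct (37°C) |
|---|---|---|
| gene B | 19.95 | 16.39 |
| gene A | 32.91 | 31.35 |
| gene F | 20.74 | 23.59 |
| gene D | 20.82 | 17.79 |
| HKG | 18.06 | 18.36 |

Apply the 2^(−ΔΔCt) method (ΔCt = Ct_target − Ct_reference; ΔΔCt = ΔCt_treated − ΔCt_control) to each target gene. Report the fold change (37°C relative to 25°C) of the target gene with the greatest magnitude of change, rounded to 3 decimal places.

14.520

gene B: ΔΔCt = (16.39−18.36) − (19.95−18.06) = -1.97 − 1.89 = -3.86; fold change = 2^3.86 = 14.520
gene A: ΔΔCt = (31.35−18.36) − (32.91−18.06) = 12.99 − 14.85 = -1.86; fold change = 2^1.86 = 3.630
gene F: ΔΔCt = (23.59−18.36) − (20.74−18.06) = 5.23 − 2.68 = 2.55; fold change = 2^-2.55 = 0.171
gene D: ΔΔCt = (17.79−18.36) − (20.82−18.06) = -0.57 − 2.76 = -3.33; fold change = 2^3.33 = 10.056
gene B has the largest |ΔΔCt| = 3.86.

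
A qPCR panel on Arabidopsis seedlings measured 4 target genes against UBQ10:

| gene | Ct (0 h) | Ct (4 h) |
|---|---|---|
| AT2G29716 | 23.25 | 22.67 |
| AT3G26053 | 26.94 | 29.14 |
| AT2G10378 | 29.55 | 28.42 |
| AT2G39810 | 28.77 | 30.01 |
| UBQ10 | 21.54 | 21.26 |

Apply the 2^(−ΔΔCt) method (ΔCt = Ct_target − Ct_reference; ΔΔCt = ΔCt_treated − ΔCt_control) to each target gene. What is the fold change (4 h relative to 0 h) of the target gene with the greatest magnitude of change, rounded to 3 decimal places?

0.179

AT2G29716: ΔΔCt = (22.67−21.26) − (23.25−21.54) = 1.41 − 1.71 = -0.30; fold change = 2^0.30 = 1.231
AT3G26053: ΔΔCt = (29.14−21.26) − (26.94−21.54) = 7.88 − 5.40 = 2.48; fold change = 2^-2.48 = 0.179
AT2G10378: ΔΔCt = (28.42−21.26) − (29.55−21.54) = 7.16 − 8.01 = -0.85; fold change = 2^0.85 = 1.803
AT2G39810: ΔΔCt = (30.01−21.26) − (28.77−21.54) = 8.75 − 7.23 = 1.52; fold change = 2^-1.52 = 0.349
AT3G26053 has the largest |ΔΔCt| = 2.48.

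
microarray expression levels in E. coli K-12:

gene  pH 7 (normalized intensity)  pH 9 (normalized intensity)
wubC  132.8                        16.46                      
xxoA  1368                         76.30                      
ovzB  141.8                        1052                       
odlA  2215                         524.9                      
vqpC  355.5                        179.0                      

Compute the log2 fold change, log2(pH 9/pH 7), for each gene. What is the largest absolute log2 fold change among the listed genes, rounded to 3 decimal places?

log2(16.46/132.8) = -3.012  (wubC)
log2(76.30/1368) = -4.164  (xxoA)
log2(1052/141.8) = 2.891  (ovzB)
log2(524.9/2215) = -2.077  (odlA)
log2(179.0/355.5) = -0.990  (vqpC)
The largest magnitude belongs to xxoA.

4.164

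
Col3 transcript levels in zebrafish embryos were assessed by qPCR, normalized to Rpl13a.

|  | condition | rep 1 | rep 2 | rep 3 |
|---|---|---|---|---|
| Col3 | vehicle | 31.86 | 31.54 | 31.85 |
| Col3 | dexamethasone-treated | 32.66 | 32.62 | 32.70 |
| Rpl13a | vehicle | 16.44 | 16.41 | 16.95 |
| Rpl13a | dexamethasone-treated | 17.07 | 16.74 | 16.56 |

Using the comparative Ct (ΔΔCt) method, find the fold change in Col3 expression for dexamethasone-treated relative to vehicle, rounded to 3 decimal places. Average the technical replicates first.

Mean Ct: Col3 vehicle 31.750; Col3 dexamethasone-treated 32.660; Rpl13a vehicle 16.600; Rpl13a dexamethasone-treated 16.790
ΔCt(vehicle) = 31.750 − 16.600 = 15.150
ΔCt(dexamethasone-treated) = 32.660 − 16.790 = 15.870
ΔΔCt = 15.870 − 15.150 = 0.720
Fold change = 2^(−0.720) = 0.6071

0.607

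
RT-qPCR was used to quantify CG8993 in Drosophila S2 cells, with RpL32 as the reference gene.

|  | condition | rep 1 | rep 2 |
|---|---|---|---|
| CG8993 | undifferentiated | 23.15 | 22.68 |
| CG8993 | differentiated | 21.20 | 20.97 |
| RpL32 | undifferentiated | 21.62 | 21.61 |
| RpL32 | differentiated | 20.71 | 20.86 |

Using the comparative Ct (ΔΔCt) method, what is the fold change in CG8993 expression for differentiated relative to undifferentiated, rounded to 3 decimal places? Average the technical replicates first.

2.000

Mean Ct: CG8993 undifferentiated 22.915; CG8993 differentiated 21.085; RpL32 undifferentiated 21.615; RpL32 differentiated 20.785
ΔCt(undifferentiated) = 22.915 − 21.615 = 1.300
ΔCt(differentiated) = 21.085 − 20.785 = 0.300
ΔΔCt = 0.300 − 1.300 = -1.000
Fold change = 2^(−(-1.000)) = 2^1.000 = 2.0000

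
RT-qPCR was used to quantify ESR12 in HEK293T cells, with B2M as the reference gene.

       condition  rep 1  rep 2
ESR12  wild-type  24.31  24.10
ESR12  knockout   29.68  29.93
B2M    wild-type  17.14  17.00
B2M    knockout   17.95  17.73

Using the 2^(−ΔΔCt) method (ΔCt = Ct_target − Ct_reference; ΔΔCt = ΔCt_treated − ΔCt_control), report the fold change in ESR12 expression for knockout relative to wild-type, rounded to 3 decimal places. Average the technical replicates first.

Mean Ct: ESR12 wild-type 24.205; ESR12 knockout 29.805; B2M wild-type 17.070; B2M knockout 17.840
ΔCt(wild-type) = 24.205 − 17.070 = 7.135
ΔCt(knockout) = 29.805 − 17.840 = 11.965
ΔΔCt = 11.965 − 7.135 = 4.830
Fold change = 2^(−4.830) = 0.0352

0.035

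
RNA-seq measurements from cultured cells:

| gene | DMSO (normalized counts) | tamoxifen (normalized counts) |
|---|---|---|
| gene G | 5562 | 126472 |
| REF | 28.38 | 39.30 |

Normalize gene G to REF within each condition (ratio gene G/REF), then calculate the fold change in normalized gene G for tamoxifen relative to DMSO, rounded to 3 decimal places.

16.420

gene G/REF (DMSO) = 5562 / 28.38 = 195.98
gene G/REF (tamoxifen) = 126472 / 39.30 = 3218.1
Fold change = 3218.1 / 195.98 = 16.4204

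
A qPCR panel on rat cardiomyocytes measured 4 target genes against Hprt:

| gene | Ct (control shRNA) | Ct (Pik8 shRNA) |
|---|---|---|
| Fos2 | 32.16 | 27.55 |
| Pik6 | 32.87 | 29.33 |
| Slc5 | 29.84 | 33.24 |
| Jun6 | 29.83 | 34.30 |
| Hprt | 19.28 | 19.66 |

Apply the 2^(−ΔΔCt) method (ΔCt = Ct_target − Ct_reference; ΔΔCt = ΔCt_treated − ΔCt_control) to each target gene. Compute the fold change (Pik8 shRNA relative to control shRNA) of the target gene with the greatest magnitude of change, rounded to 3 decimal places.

Fos2: ΔΔCt = (27.55−19.66) − (32.16−19.28) = 7.89 − 12.88 = -4.99; fold change = 2^4.99 = 31.779
Pik6: ΔΔCt = (29.33−19.66) − (32.87−19.28) = 9.67 − 13.59 = -3.92; fold change = 2^3.92 = 15.137
Slc5: ΔΔCt = (33.24−19.66) − (29.84−19.28) = 13.58 − 10.56 = 3.02; fold change = 2^-3.02 = 0.123
Jun6: ΔΔCt = (34.30−19.66) − (29.83−19.28) = 14.64 − 10.55 = 4.09; fold change = 2^-4.09 = 0.059
Fos2 has the largest |ΔΔCt| = 4.99.

31.779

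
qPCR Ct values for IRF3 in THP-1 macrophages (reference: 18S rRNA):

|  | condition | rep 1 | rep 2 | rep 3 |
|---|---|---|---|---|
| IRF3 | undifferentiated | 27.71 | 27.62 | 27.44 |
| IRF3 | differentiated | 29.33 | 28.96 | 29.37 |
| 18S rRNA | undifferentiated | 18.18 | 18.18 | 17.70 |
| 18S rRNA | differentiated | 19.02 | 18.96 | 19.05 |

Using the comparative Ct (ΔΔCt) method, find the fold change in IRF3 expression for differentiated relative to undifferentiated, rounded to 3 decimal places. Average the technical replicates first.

0.642

Mean Ct: IRF3 undifferentiated 27.590; IRF3 differentiated 29.220; 18S rRNA undifferentiated 18.020; 18S rRNA differentiated 19.010
ΔCt(undifferentiated) = 27.590 − 18.020 = 9.570
ΔCt(differentiated) = 29.220 − 19.010 = 10.210
ΔΔCt = 10.210 − 9.570 = 0.640
Fold change = 2^(−0.640) = 0.6417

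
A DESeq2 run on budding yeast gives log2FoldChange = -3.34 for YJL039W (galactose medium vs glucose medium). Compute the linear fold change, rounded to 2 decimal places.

Fold change = 2^(-3.34) = 0.099

0.10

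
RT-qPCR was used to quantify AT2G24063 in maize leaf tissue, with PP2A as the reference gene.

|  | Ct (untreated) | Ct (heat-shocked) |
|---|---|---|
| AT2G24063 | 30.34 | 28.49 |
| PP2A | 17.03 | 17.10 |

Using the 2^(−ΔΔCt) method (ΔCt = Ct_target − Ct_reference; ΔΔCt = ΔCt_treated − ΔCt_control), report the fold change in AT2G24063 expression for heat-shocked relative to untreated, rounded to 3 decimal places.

ΔCt(untreated) = 30.340 − 17.030 = 13.310
ΔCt(heat-shocked) = 28.490 − 17.100 = 11.390
ΔΔCt = 11.390 − 13.310 = -1.920
Fold change = 2^(−(-1.920)) = 2^1.920 = 3.7842

3.784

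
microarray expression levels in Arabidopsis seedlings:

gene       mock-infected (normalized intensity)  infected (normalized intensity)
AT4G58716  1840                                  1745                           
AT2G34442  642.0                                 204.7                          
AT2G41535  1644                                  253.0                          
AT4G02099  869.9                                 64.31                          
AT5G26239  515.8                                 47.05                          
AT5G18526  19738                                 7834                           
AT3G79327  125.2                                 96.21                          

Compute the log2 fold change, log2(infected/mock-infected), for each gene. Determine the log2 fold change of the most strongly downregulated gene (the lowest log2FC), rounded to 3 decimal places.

-3.758

log2(1745/1840) = -0.076  (AT4G58716)
log2(204.7/642.0) = -1.649  (AT2G34442)
log2(253.0/1644) = -2.700  (AT2G41535)
log2(64.31/869.9) = -3.758  (AT4G02099)
log2(47.05/515.8) = -3.455  (AT5G26239)
log2(7834/19738) = -1.333  (AT5G18526)
log2(96.21/125.2) = -0.380  (AT3G79327)
AT4G02099 is most strongly downregulated.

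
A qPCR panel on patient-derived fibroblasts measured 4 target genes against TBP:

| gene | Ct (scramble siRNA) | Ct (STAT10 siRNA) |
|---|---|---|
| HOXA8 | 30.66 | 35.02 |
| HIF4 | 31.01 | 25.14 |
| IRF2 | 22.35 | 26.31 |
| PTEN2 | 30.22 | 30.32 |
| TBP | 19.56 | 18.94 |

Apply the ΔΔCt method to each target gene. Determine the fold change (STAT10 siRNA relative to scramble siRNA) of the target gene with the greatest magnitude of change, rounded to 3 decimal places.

38.055

HOXA8: ΔΔCt = (35.02−18.94) − (30.66−19.56) = 16.08 − 11.10 = 4.98; fold change = 2^-4.98 = 0.032
HIF4: ΔΔCt = (25.14−18.94) − (31.01−19.56) = 6.20 − 11.45 = -5.25; fold change = 2^5.25 = 38.055
IRF2: ΔΔCt = (26.31−18.94) − (22.35−19.56) = 7.37 − 2.79 = 4.58; fold change = 2^-4.58 = 0.042
PTEN2: ΔΔCt = (30.32−18.94) − (30.22−19.56) = 11.38 − 10.66 = 0.72; fold change = 2^-0.72 = 0.607
HIF4 has the largest |ΔΔCt| = 5.25.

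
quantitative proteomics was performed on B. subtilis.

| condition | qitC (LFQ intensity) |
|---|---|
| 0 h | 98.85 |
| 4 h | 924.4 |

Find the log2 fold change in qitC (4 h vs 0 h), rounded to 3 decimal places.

3.225

Fold change = 924.4 / 98.85 = 9.3515
log2(9.3515) = 3.2252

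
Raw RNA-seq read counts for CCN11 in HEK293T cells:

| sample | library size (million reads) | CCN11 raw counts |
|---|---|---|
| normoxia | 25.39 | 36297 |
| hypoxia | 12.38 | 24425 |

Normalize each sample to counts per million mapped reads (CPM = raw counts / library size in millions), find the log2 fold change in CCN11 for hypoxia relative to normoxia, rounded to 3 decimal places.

CPM(normoxia) = 36297 / 25.39 = 1429.5786
CPM(hypoxia) = 24425 / 12.38 = 1972.9402
Fold change = 1972.9402 / 1429.5786 = 1.38009
log2(1.38009) = 0.4648

0.465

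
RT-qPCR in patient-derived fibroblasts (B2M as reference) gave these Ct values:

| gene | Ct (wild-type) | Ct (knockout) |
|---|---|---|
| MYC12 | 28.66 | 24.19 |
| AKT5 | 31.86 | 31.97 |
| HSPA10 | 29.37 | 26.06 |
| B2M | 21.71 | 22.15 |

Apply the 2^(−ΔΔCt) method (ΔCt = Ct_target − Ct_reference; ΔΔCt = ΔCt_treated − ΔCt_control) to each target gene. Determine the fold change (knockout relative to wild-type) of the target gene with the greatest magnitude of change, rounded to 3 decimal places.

MYC12: ΔΔCt = (24.19−22.15) − (28.66−21.71) = 2.04 − 6.95 = -4.91; fold change = 2^4.91 = 30.065
AKT5: ΔΔCt = (31.97−22.15) − (31.86−21.71) = 9.82 − 10.15 = -0.33; fold change = 2^0.33 = 1.257
HSPA10: ΔΔCt = (26.06−22.15) − (29.37−21.71) = 3.91 − 7.66 = -3.75; fold change = 2^3.75 = 13.454
MYC12 has the largest |ΔΔCt| = 4.91.

30.065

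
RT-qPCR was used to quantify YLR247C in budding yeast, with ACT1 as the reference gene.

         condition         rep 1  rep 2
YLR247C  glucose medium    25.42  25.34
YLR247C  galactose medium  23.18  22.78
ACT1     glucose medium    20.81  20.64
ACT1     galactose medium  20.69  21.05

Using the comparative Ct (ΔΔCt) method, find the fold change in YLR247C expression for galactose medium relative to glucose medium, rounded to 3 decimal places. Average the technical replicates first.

Mean Ct: YLR247C glucose medium 25.380; YLR247C galactose medium 22.980; ACT1 glucose medium 20.725; ACT1 galactose medium 20.870
ΔCt(glucose medium) = 25.380 − 20.725 = 4.655
ΔCt(galactose medium) = 22.980 − 20.870 = 2.110
ΔΔCt = 2.110 − 4.655 = -2.545
Fold change = 2^(−(-2.545)) = 2^2.545 = 5.8361

5.836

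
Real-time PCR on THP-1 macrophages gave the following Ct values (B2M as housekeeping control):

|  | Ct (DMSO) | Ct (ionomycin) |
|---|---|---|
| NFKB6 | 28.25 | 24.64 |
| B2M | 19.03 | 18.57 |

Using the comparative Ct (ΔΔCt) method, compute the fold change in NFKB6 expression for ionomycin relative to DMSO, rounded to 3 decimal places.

ΔCt(DMSO) = 28.250 − 19.030 = 9.220
ΔCt(ionomycin) = 24.640 − 18.570 = 6.070
ΔΔCt = 6.070 − 9.220 = -3.150
Fold change = 2^(−(-3.150)) = 2^3.150 = 8.8766

8.877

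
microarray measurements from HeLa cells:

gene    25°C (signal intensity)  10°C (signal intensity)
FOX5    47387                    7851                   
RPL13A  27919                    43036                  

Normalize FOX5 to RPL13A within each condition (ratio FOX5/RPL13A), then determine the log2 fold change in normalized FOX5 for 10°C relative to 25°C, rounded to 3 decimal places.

-3.218

FOX5/RPL13A (25°C) = 47387 / 27919 = 1.6973
FOX5/RPL13A (10°C) = 7851 / 43036 = 0.18243
Fold change = 0.18243 / 1.6973 = 0.1075
log2(0.1075) = -3.2178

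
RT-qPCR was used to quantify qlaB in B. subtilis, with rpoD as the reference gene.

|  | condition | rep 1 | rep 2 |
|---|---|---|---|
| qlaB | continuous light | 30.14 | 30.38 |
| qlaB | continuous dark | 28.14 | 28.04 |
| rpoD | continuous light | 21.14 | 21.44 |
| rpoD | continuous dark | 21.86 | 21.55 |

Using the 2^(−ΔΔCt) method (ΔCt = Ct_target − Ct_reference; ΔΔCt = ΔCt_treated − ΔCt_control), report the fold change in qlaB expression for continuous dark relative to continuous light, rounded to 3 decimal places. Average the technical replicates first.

6.000

Mean Ct: qlaB continuous light 30.260; qlaB continuous dark 28.090; rpoD continuous light 21.290; rpoD continuous dark 21.705
ΔCt(continuous light) = 30.260 − 21.290 = 8.970
ΔCt(continuous dark) = 28.090 − 21.705 = 6.385
ΔΔCt = 6.385 − 8.970 = -2.585
Fold change = 2^(−(-2.585)) = 2^2.585 = 6.0002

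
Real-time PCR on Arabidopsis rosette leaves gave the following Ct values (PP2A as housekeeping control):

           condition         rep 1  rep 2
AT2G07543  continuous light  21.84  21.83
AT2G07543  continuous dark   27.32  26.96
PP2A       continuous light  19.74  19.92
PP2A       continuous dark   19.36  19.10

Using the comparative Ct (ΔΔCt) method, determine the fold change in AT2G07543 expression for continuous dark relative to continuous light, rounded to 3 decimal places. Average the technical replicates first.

Mean Ct: AT2G07543 continuous light 21.835; AT2G07543 continuous dark 27.140; PP2A continuous light 19.830; PP2A continuous dark 19.230
ΔCt(continuous light) = 21.835 − 19.830 = 2.005
ΔCt(continuous dark) = 27.140 − 19.230 = 7.910
ΔΔCt = 7.910 − 2.005 = 5.905
Fold change = 2^(−5.905) = 0.0167

0.017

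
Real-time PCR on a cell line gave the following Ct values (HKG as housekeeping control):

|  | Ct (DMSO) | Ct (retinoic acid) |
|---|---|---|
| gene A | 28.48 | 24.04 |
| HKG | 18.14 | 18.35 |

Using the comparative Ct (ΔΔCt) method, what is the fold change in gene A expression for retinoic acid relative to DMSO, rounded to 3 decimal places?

25.107

ΔCt(DMSO) = 28.480 − 18.140 = 10.340
ΔCt(retinoic acid) = 24.040 − 18.350 = 5.690
ΔΔCt = 5.690 − 10.340 = -4.650
Fold change = 2^(−(-4.650)) = 2^4.650 = 25.1067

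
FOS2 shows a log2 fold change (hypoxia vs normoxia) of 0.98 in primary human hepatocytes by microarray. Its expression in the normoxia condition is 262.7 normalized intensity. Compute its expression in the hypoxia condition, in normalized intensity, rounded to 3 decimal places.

518.167

Fold change = 2^(0.98) = 1.9725
hypoxia expression = 262.7 × 1.9725 = 518.167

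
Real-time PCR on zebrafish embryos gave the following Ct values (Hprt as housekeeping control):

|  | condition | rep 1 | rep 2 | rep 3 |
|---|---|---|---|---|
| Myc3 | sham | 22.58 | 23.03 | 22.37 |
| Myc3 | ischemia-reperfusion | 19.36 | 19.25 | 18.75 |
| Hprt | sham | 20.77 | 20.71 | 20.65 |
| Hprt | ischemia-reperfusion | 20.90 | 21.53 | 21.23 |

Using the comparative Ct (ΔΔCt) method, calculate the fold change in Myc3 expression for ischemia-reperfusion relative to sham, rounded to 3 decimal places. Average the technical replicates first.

Mean Ct: Myc3 sham 22.660; Myc3 ischemia-reperfusion 19.120; Hprt sham 20.710; Hprt ischemia-reperfusion 21.220
ΔCt(sham) = 22.660 − 20.710 = 1.950
ΔCt(ischemia-reperfusion) = 19.120 − 21.220 = -2.100
ΔΔCt = -2.100 − 1.950 = -4.050
Fold change = 2^(−(-4.050)) = 2^4.050 = 16.5642

16.564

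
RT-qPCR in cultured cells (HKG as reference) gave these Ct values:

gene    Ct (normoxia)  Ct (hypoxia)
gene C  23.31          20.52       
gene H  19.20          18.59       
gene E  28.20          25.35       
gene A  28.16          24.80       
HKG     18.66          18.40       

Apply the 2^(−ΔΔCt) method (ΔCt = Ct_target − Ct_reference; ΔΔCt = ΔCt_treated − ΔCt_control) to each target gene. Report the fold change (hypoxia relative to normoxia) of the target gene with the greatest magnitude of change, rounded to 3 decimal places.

gene C: ΔΔCt = (20.52−18.40) − (23.31−18.66) = 2.12 − 4.65 = -2.53; fold change = 2^2.53 = 5.776
gene H: ΔΔCt = (18.59−18.40) − (19.20−18.66) = 0.19 − 0.54 = -0.35; fold change = 2^0.35 = 1.275
gene E: ΔΔCt = (25.35−18.40) − (28.20−18.66) = 6.95 − 9.54 = -2.59; fold change = 2^2.59 = 6.021
gene A: ΔΔCt = (24.80−18.40) − (28.16−18.66) = 6.40 − 9.50 = -3.10; fold change = 2^3.10 = 8.574
gene A has the largest |ΔΔCt| = 3.10.

8.574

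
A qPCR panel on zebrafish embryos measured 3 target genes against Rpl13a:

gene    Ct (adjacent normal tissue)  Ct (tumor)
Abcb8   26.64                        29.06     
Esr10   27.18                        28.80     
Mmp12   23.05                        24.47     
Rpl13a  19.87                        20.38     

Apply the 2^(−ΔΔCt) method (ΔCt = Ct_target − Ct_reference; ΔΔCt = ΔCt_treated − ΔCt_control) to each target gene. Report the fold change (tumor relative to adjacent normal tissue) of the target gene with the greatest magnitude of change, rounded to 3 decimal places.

Abcb8: ΔΔCt = (29.06−20.38) − (26.64−19.87) = 8.68 − 6.77 = 1.91; fold change = 2^-1.91 = 0.266
Esr10: ΔΔCt = (28.80−20.38) − (27.18−19.87) = 8.42 − 7.31 = 1.11; fold change = 2^-1.11 = 0.463
Mmp12: ΔΔCt = (24.47−20.38) − (23.05−19.87) = 4.09 − 3.18 = 0.91; fold change = 2^-0.91 = 0.532
Abcb8 has the largest |ΔΔCt| = 1.91.

0.266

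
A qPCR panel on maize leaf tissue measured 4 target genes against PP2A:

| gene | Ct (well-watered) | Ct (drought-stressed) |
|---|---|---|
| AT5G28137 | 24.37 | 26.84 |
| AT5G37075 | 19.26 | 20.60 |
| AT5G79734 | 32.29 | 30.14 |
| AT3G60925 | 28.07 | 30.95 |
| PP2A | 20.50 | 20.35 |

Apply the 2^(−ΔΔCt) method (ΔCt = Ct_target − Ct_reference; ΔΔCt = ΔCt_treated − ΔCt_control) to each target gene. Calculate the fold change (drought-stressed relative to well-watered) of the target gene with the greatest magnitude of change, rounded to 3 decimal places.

AT5G28137: ΔΔCt = (26.84−20.35) − (24.37−20.50) = 6.49 − 3.87 = 2.62; fold change = 2^-2.62 = 0.163
AT5G37075: ΔΔCt = (20.60−20.35) − (19.26−20.50) = 0.25 − (-1.24) = 1.49; fold change = 2^-1.49 = 0.356
AT5G79734: ΔΔCt = (30.14−20.35) − (32.29−20.50) = 9.79 − 11.79 = -2.00; fold change = 2^2.00 = 4.000
AT3G60925: ΔΔCt = (30.95−20.35) − (28.07−20.50) = 10.60 − 7.57 = 3.03; fold change = 2^-3.03 = 0.122
AT3G60925 has the largest |ΔΔCt| = 3.03.

0.122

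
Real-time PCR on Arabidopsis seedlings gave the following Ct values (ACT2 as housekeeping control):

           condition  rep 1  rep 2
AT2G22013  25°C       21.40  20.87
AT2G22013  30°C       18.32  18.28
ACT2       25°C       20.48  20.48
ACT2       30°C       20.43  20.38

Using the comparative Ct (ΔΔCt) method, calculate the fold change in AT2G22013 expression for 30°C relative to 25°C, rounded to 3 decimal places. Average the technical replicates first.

6.774

Mean Ct: AT2G22013 25°C 21.135; AT2G22013 30°C 18.300; ACT2 25°C 20.480; ACT2 30°C 20.405
ΔCt(25°C) = 21.135 − 20.480 = 0.655
ΔCt(30°C) = 18.300 − 20.405 = -2.105
ΔΔCt = -2.105 − 0.655 = -2.760
Fold change = 2^(−(-2.760)) = 2^2.760 = 6.7740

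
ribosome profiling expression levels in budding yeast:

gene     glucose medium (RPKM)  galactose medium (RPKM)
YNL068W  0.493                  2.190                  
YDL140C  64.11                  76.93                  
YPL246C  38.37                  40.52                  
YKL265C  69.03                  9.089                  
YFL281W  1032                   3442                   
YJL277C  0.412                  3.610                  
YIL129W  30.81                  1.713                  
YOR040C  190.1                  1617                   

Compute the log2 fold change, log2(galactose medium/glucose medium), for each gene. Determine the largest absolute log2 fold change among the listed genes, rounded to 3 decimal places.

4.169

log2(2.190/0.493) = 2.151  (YNL068W)
log2(76.93/64.11) = 0.263  (YDL140C)
log2(40.52/38.37) = 0.079  (YPL246C)
log2(9.089/69.03) = -2.925  (YKL265C)
log2(3442/1032) = 1.738  (YFL281W)
log2(3.610/0.412) = 3.131  (YJL277C)
log2(1.713/30.81) = -4.169  (YIL129W)
log2(1617/190.1) = 3.088  (YOR040C)
The largest magnitude belongs to YIL129W.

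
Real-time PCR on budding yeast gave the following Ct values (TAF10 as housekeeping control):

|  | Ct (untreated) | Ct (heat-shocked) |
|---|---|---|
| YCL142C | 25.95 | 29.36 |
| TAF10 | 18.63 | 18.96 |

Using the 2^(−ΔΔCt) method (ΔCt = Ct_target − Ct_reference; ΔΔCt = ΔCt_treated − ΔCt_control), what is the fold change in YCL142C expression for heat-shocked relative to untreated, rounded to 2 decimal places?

0.12

ΔCt(untreated) = 25.950 − 18.630 = 7.320
ΔCt(heat-shocked) = 29.360 − 18.960 = 10.400
ΔΔCt = 10.400 − 7.320 = 3.080
Fold change = 2^(−3.080) = 0.118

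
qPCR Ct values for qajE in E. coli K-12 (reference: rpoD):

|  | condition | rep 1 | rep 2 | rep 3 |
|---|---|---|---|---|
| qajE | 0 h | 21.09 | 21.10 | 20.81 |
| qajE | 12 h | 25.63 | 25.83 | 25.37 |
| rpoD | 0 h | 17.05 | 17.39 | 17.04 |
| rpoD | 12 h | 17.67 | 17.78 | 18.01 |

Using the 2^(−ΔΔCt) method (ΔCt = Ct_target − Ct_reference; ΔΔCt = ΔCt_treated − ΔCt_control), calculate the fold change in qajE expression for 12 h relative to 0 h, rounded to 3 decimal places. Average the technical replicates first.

Mean Ct: qajE 0 h 21.000; qajE 12 h 25.610; rpoD 0 h 17.160; rpoD 12 h 17.820
ΔCt(0 h) = 21.000 − 17.160 = 3.840
ΔCt(12 h) = 25.610 − 17.820 = 7.790
ΔΔCt = 7.790 − 3.840 = 3.950
Fold change = 2^(−3.950) = 0.0647

0.065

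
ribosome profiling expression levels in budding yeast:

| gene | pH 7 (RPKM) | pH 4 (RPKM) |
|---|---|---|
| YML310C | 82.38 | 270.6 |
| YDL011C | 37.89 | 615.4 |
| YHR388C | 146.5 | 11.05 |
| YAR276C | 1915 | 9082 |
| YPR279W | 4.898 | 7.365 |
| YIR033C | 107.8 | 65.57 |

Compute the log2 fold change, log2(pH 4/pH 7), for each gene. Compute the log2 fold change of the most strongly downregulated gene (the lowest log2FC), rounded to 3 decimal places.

-3.729

log2(270.6/82.38) = 1.716  (YML310C)
log2(615.4/37.89) = 4.022  (YDL011C)
log2(11.05/146.5) = -3.729  (YHR388C)
log2(9082/1915) = 2.246  (YAR276C)
log2(7.365/4.898) = 0.588  (YPR279W)
log2(65.57/107.8) = -0.717  (YIR033C)
YHR388C is most strongly downregulated.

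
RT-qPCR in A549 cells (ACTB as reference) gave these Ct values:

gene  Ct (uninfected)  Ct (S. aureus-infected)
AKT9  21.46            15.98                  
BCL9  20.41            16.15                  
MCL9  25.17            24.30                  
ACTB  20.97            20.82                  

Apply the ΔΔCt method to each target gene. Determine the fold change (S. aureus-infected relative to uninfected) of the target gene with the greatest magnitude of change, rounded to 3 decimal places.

40.224

AKT9: ΔΔCt = (15.98−20.82) − (21.46−20.97) = -4.84 − 0.49 = -5.33; fold change = 2^5.33 = 40.224
BCL9: ΔΔCt = (16.15−20.82) − (20.41−20.97) = -4.67 − (-0.56) = -4.11; fold change = 2^4.11 = 17.268
MCL9: ΔΔCt = (24.30−20.82) − (25.17−20.97) = 3.48 − 4.20 = -0.72; fold change = 2^0.72 = 1.647
AKT9 has the largest |ΔΔCt| = 5.33.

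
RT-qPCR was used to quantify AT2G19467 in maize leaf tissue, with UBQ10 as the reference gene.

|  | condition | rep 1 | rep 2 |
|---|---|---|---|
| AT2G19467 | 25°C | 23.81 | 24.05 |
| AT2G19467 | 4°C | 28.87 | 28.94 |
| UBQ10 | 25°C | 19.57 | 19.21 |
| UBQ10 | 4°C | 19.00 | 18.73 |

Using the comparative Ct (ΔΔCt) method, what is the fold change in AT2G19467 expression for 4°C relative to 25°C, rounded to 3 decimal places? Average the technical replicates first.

0.022

Mean Ct: AT2G19467 25°C 23.930; AT2G19467 4°C 28.905; UBQ10 25°C 19.390; UBQ10 4°C 18.865
ΔCt(25°C) = 23.930 − 19.390 = 4.540
ΔCt(4°C) = 28.905 − 18.865 = 10.040
ΔΔCt = 10.040 − 4.540 = 5.500
Fold change = 2^(−5.500) = 0.0221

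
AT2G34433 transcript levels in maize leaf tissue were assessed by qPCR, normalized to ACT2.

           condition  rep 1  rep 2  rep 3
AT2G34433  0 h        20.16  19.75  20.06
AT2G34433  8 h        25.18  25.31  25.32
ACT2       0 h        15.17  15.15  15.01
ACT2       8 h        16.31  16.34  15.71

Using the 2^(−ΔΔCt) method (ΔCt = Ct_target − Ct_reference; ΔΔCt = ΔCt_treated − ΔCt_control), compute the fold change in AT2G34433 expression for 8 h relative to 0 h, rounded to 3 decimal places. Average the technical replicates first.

Mean Ct: AT2G34433 0 h 19.990; AT2G34433 8 h 25.270; ACT2 0 h 15.110; ACT2 8 h 16.120
ΔCt(0 h) = 19.990 − 15.110 = 4.880
ΔCt(8 h) = 25.270 − 16.120 = 9.150
ΔΔCt = 9.150 − 4.880 = 4.270
Fold change = 2^(−4.270) = 0.0518

0.052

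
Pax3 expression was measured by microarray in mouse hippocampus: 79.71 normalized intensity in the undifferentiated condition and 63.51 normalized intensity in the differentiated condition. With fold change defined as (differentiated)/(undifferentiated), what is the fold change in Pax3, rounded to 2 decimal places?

0.80

Fold change = 63.51 / 79.71 = 0.797
Pax3 is downregulated.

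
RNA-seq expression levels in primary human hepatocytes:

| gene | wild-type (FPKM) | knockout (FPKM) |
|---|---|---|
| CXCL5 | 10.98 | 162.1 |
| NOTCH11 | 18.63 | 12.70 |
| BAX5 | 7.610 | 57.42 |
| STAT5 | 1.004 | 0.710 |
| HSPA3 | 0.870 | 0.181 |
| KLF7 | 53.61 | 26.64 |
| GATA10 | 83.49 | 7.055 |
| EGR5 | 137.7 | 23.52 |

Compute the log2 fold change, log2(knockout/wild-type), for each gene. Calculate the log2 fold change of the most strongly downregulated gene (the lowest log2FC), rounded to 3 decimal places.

log2(162.1/10.98) = 3.884  (CXCL5)
log2(12.70/18.63) = -0.553  (NOTCH11)
log2(57.42/7.610) = 2.916  (BAX5)
log2(0.710/1.004) = -0.500  (STAT5)
log2(0.181/0.870) = -2.265  (HSPA3)
log2(26.64/53.61) = -1.009  (KLF7)
log2(7.055/83.49) = -3.565  (GATA10)
log2(23.52/137.7) = -2.550  (EGR5)
GATA10 is most strongly downregulated.

-3.565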